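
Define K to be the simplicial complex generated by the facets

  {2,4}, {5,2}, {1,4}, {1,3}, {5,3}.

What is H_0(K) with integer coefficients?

K has 5 vertices, 5 edges.
rank ∂_0 = 0, rank ∂_1 = 4 ⇒ b_0 = 5 − 0 − 4 = 1; all invariant factors of ∂_1 are 1 so no torsion. So H_0 = Z.

H_0 = Z.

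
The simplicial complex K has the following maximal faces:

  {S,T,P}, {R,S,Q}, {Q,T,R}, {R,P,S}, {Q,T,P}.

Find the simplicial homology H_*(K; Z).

H_0 ≅ Z,  H_1 ≅ Z,  H_2 = 0.

Order the vertices as P < Q < R < S < T. Listing each simplex with vertices in this order, K has dimension 2 with simplices:

  0-simplices (5): P, Q, R, S, T
  1-simplices (10): PQ, PR, PS, PT, QR, QS, QT, RS, RT, ST
  2-simplices (5): PQT, PRS, PST, QRS, QRT

giving chain groups C_0 ≅ Z^5, C_1 ≅ Z^10, C_2 ≅ Z^5.

Boundary ∂_1: C_1 → C_0 is given by ∂[p,q] = [q] − [p].
As a 5×10 matrix over Z this has rank 4, with invariant factors (1,1,1,1).

∂_2: C_2 → C_1 acts by ∂[p,q,r] = [q,r] − [p,r] + [p,q]. For instance
  ∂PST = ST − PT + PS,
  ∂PRS = RS − PS + PR.
As a 10×5 matrix over Z this has rank 5, with invariant factors (1,1,1,1,1).

Now H_k = ker ∂_k / im ∂_{k+1}, so:

  H_0: rank C_0 − rank ∂_1 = 5 − 4 = 1, and the invariant factors of ∂_1 are all 1, so H_0 = Z.
  H_1: rank ker ∂_1 − rank ∂_2 = (10 − 4) − 5 = 1, and the invariant factors of ∂_2 are all 1, so H_1 = Z.
  H_2: rank ker ∂_2 − rank ∂_3 = (5 − 5) − 0 = 0, and there is no ∂_3, so H_2 = 0.

As a check, the Euler characteristic is 5 − 10 + 5 = 0, which agrees with 1 − 1 + 0 = 0.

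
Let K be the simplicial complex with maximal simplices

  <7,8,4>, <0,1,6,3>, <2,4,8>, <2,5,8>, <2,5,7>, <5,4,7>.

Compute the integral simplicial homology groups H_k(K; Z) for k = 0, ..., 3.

H_0 ≅ Z^2,  H_1 ≅ Z,  H_2 = 0,  H_3 = 0.

We work with the vertex ordering 0 < 1 < 2 < 3 < 4 < 5 < 6 < 7 < 8. The simplices of K, each written with vertices in increasing order, are:

  0-simplices (9): [0], [1], [2], [3], [4], [5], [6], [7], [8]
  1-simplices (16): [0,1], [0,3], [0,6], [1,3], [1,6], [2,4], [2,5], [2,7], [2,8], [3,6], [4,5], [4,7], [4,8], [5,7], [5,8], [7,8]
  2-simplices (9): [0,1,3], [0,1,6], [0,3,6], [1,3,6], [2,4,8], [2,5,7], [2,5,8], [4,5,7], [4,7,8]
  3-simplices (1): [0,1,3,6]

Hence C_0 ≅ Z^9, C_1 ≅ Z^16, C_2 ≅ Z^9, C_3 ≅ Z^1.

∂_1: C_1 → C_0 sends each edge [p,q] (with p < q) to q − p.
The 9×16 boundary matrix has rank 7 and Smith normal form diag(1,1,1,1,1,1,1).

The boundary map ∂_2: C_2 → C_1 acts by ∂[p,q,r] = [q,r] − [p,r] + [p,q]. For instance
  ∂[0,1,3] = [1,3] − [0,3] + [0,1],
  ∂[4,7,8] = [7,8] − [4,8] + [4,7].
The resulting 16×9 matrix has rank 8, and its Smith normal form has invariant factors (1,1,1,1,1,1,1,1).

Boundary ∂_3: C_3 → C_2 sends each 3-simplex σ to the alternating sum Σ_i (−1)^i (σ with its i-th vertex removed). For instance
  ∂[0,1,3,6] = [1,3,6] − [0,3,6] + [0,1,6] − [0,1,3].
This gives a 9×1 integer matrix of rank 1; reducing to Smith normal form yields diagonal entries (1).

Now H_k = ker ∂_k / im ∂_{k+1}, so:

  H_0: rank C_0 − rank ∂_1 = 9 − 7 = 2, and the invariant factors of ∂_1 are all 1, so H_0 = Z^2.
  H_1: rank ker ∂_1 − rank ∂_2 = (16 − 7) − 8 = 1, and the invariant factors of ∂_2 are all 1, so H_1 = Z.
  H_2: rank ker ∂_2 − rank ∂_3 = (9 − 8) − 1 = 0, and the invariant factors of ∂_3 are all 1, so H_2 = 0.
  H_3: rank ker ∂_3 − rank ∂_4 = (1 − 1) − 0 = 0, and there is no ∂_4, so H_3 = 0.

As a check, the Euler characteristic is 9 − 16 + 9 − 1 = 1, which agrees with 2 − 1 + 0 − 0 = 1.
(K is a triangulation of the disjoint union of the 3-simplex and the Möbius band.)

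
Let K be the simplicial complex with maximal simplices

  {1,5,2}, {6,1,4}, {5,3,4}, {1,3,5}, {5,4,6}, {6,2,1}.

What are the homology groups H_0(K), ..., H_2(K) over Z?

H_0 = Z,  H_1 = Z,  H_2 = 0.

K has 6 vertices, 12 edges, 6 triangles.
rank ∂_0 = 0, rank ∂_1 = 5 ⇒ b_0 = 6 − 0 − 5 = 1; all invariant factors of ∂_1 are 1 so no torsion. So H_0 = Z.
rank ∂_1 = 5, rank ∂_2 = 6 ⇒ b_1 = 12 − 5 − 6 = 1; all invariant factors of ∂_2 are 1 so no torsion. So H_1 = Z.
rank ∂_2 = 6, rank ∂_3 = 0 ⇒ b_2 = 6 − 6 − 0 = 0. So H_2 = 0.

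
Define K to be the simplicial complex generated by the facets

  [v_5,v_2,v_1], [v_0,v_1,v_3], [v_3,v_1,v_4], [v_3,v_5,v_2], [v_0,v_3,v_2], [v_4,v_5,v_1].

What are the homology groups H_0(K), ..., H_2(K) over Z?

K has 6 vertices, 12 edges, 6 triangles.
rank ∂_0 = 0, rank ∂_1 = 5 ⇒ b_0 = 6 − 0 − 5 = 1; all invariant factors of ∂_1 are 1 so no torsion. So H_0 = Z.
rank ∂_1 = 5, rank ∂_2 = 6 ⇒ b_1 = 12 − 5 − 6 = 1; all invariant factors of ∂_2 are 1 so no torsion. So H_1 = Z.
rank ∂_2 = 6, rank ∂_3 = 0 ⇒ b_2 = 6 − 6 − 0 = 0. So H_2 = 0.

H_0 = Z,  H_1 = Z,  H_2 = 0.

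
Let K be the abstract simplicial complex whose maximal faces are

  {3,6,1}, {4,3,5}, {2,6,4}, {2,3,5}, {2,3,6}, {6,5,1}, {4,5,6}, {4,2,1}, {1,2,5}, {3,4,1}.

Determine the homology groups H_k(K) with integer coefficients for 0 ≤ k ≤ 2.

K has 6 vertices, 15 edges, 10 triangles.
rank ∂_0 = 0, rank ∂_1 = 5 ⇒ b_0 = 6 − 0 − 5 = 1; all invariant factors of ∂_1 are 1 so no torsion. So H_0 ≅ Z.
rank ∂_1 = 5, rank ∂_2 = 10 ⇒ b_1 = 15 − 5 − 10 = 0; ∂_2 has invariant factor(s) [2] giving torsion. So H_1 ≅ Z/2.
rank ∂_2 = 10, rank ∂_3 = 0 ⇒ b_2 = 10 − 10 − 0 = 0. So H_2 ≅ 0.

H_0 ≅ Z,  H_1 ≅ Z/2,  H_2 = 0.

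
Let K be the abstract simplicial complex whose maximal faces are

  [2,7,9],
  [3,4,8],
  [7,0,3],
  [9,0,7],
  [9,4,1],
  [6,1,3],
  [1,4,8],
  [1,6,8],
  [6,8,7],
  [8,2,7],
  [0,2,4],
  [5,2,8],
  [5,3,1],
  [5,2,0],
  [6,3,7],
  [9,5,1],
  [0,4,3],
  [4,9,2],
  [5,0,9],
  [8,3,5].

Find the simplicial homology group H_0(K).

H_0 ≅ Z.

Take the total order 0 < 1 < 2 < 3 < 4 < 5 < 6 < 7 < 8 < 9 on the vertex set. Then K (dimension 2) consists of the simplices:

  0-simplices (10): [0], [1], [2], [3], [4], [5], [6], [7], [8], [9]
  1-simplices (30): (30 of them)
  2-simplices (20): (20 of them)

so the chain groups are C_0 ≅ Z^10, C_1 ≅ Z^30, C_2 ≅ Z^20.

The boundary map ∂_1: C_1 → C_0 maps an edge to its endpoints' difference, ∂[p,q] = q − p. For instance
  ∂[5,9] = [9] − [5].
The 10×30 boundary matrix has rank 9 and Smith normal form diag(1,1,1,1,1,1,1,1,1).

∂_2: C_2 → C_1 sends each 2-simplex [p,q,r] to [q,r] − [p,r] + [p,q]. For instance
  ∂[0,2,4] = [2,4] − [0,4] + [0,2],
  ∂[2,4,9] = [4,9] − [2,9] + [2,4].
The resulting 30×20 matrix has rank 20, and its Smith normal form has invariant factors (1,1,1,1,1,1,1,1,1,1,1,1,1,1,1,1,1,1,1,2).

From H_k ≅ ker(∂_k) / im(∂_{k+1}) we obtain:

  H_0: rank C_0 − rank ∂_1 = 10 − 9 = 1, and the invariant factors of ∂_1 are all 1, so H_0 = Z.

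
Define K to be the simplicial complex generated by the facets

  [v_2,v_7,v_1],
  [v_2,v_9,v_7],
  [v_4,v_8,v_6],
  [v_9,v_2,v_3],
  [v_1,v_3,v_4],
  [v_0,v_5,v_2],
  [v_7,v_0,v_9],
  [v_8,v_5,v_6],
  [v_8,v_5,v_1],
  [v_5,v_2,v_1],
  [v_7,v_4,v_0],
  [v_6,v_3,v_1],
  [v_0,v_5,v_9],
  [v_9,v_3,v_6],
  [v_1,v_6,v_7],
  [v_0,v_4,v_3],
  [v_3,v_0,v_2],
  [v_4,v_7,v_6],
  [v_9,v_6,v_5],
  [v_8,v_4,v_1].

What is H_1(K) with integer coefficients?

Fix the vertex order v_0 < v_1 < v_2 < v_3 < v_4 < v_5 < v_6 < v_7 < v_8 < v_9 and write every simplex with vertices in increasing order. Then dim K = 2 and the simplices of K are:

  0-simplices (10): [v_0], [v_1], [v_2], [v_3], [v_4], [v_5], [v_6], [v_7], [v_8], [v_9]
  1-simplices (30): (30 of them)
  2-simplices (20): (20 of them)

so the chain groups are C_0 ≅ Z^10, C_1 ≅ Z^30, C_2 ≅ Z^20.

∂_1: C_1 → C_0 maps an edge to its endpoints' difference, ∂[p,q] = q − p. For instance
  ∂[v_2,v_9] = [v_9] − [v_2].
The resulting 10×30 matrix has rank 9, and its Smith normal form has invariant factors (1,1,1,1,1,1,1,1,1).

The boundary map ∂_2: C_2 → C_1 acts by ∂[p,q,r] = [q,r] − [p,r] + [p,q]. For instance
  ∂[v_1,v_3,v_6] = [v_3,v_6] − [v_1,v_6] + [v_1,v_3],
  ∂[v_0,v_7,v_9] = [v_7,v_9] − [v_0,v_9] + [v_0,v_7].
This gives a 30×20 integer matrix of rank 20; reducing to Smith normal form yields diagonal entries (1,1,1,1,1,1,1,1,1,1,1,1,1,1,1,1,1,1,1,2).

From H_k ≅ ker(∂_k) / im(∂_{k+1}) we obtain:

  H_1: rank ker ∂_1 − rank ∂_2 = (30 − 9) − 20 = 1, and ∂_2 has invariant factor 2 > 1, so H_1 ≅ Z ⊕ Z/2.

(K is a triangulation of the Klein bottle.)

H_1 ≅ Z ⊕ Z/2.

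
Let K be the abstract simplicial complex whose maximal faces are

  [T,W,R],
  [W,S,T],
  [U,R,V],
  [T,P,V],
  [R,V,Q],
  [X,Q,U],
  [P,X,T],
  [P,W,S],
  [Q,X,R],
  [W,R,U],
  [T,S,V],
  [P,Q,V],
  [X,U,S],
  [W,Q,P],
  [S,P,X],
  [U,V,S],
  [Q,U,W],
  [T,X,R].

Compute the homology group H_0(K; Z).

Fix the vertex order P < Q < R < S < T < U < V < W < X and write every simplex with vertices in increasing order. Then dim K = 2 and the simplices of K are:

  0-simplices (9): P, Q, R, S, T, U, V, W, X
  1-simplices (27): PQ, PS, PT, PV, PW, PX, QR, QU, QV, QW, QX, RT, RU, RV, RW, RX, ST, SU, SV, SW, SX, TV, TW, TX, UV, UW, UX
  2-simplices (18): PQV, PQW, PSW, PSX, PTV, PTX, QRV, QRX, QUW, QUX, RTW, RTX, RUV, RUW, STV, STW, SUV, SUX

Hence C_0 ≅ Z^9, C_1 ≅ Z^27, C_2 ≅ Z^18.

The boundary map ∂_1: C_1 → C_0 sends each edge [p,q] (with p < q) to q − p. For instance
  ∂TX = X − T.
As a 9×27 matrix over Z this has rank 8, with invariant factors (1,1,1,1,1,1,1,1).

The boundary map ∂_2: C_2 → C_1 acts by ∂[p,q,r] = [q,r] − [p,r] + [p,q]. For instance
  ∂STV = TV − SV + ST,
  ∂SUV = UV − SV + SU.
As a 27×18 matrix over Z this has rank 18, with invariant factors (1,1,1,1,1,1,1,1,1,1,1,1,1,1,1,1,1,2).

Computing H_k = (kernel of ∂_k) / (image of ∂_{k+1}):

  H_0: rank C_0 − rank ∂_1 = 9 − 8 = 1, and the invariant factors of ∂_1 are all 1, so H_0 ≅ Z.

(K is a triangulation of the Klein bottle.)

H_0 = Z.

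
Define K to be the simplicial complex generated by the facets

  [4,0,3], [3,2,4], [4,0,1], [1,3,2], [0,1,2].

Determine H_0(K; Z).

Order the vertices as 0 < 1 < 2 < 3 < 4. Listing each simplex with vertices in this order, K has dimension 2 with simplices:

  0-simplices (5): [0], [1], [2], [3], [4]
  1-simplices (10): [0,1], [0,2], [0,3], [0,4], [1,2], [1,3], [1,4], [2,3], [2,4], [3,4]
  2-simplices (5): [0,1,2], [0,1,4], [0,3,4], [1,2,3], [2,3,4]

so the chain groups are C_0 ≅ Z^5, C_1 ≅ Z^10, C_2 ≅ Z^5.

The boundary map ∂_1: C_1 → C_0 is given by ∂[p,q] = [q] − [p]. For instance
  ∂[1,3] = [3] − [1].
As a 5×10 matrix over Z this has rank 4, with invariant factors (1,1,1,1).

Boundary ∂_2: C_2 → C_1 maps a triangle to the signed sum of its edges. For instance
  ∂[2,3,4] = [3,4] − [2,4] + [2,3],
  ∂[0,1,4] = [1,4] − [0,4] + [0,1].
The 10×5 boundary matrix has rank 5 and Smith normal form diag(1,1,1,1,1).

Now H_k = ker ∂_k / im ∂_{k+1}, so:

  H_0: rank C_0 − rank ∂_1 = 5 − 4 = 1, and the invariant factors of ∂_1 are all 1, so H_0 ≅ Z.

H_0 = Z.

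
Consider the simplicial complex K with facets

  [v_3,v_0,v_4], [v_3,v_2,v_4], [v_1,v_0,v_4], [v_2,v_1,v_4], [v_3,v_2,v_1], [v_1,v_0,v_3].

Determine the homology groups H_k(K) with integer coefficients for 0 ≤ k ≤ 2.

Order the vertices as v_0 < v_1 < v_2 < v_3 < v_4. Listing each simplex with vertices in this order, K has dimension 2 with simplices:

  0-simplices (5): [v_0], [v_1], [v_2], [v_3], [v_4]
  1-simplices (9): [v_0,v_1], [v_0,v_3], [v_0,v_4], [v_1,v_2], [v_1,v_3], [v_1,v_4], [v_2,v_3], [v_2,v_4], [v_3,v_4]
  2-simplices (6): [v_0,v_1,v_3], [v_0,v_1,v_4], [v_0,v_3,v_4], [v_1,v_2,v_3], [v_1,v_2,v_4], [v_2,v_3,v_4]

so the chain groups are C_0 ≅ Z^5, C_1 ≅ Z^9, C_2 ≅ Z^6.

∂_1: C_1 → C_0 sends each edge [p,q] (with p < q) to q − p. For instance
  ∂[v_0,v_4] = [v_4] − [v_0].
As a 5×9 matrix over Z this has rank 4, with invariant factors (1,1,1,1).

Boundary ∂_2: C_2 → C_1 acts by ∂[p,q,r] = [q,r] − [p,r] + [p,q]. For instance
  ∂[v_0,v_1,v_4] = [v_1,v_4] − [v_0,v_4] + [v_0,v_1],
  ∂[v_1,v_2,v_4] = [v_2,v_4] − [v_1,v_4] + [v_1,v_2].
As a 9×6 matrix over Z this has rank 5, with invariant factors (1,1,1,1,1).

Reading off H_k = ker ∂_k / im ∂_{k+1}:

  H_0: rank C_0 − rank ∂_1 = 5 − 4 = 1, and the invariant factors of ∂_1 are all 1, so H_0 ≅ Z.
  H_1: rank ker ∂_1 − rank ∂_2 = (9 − 4) − 5 = 0, and the invariant factors of ∂_2 are all 1, so H_1 ≅ 0.
  H_2: rank ker ∂_2 − rank ∂_3 = (6 − 5) − 0 = 1, and there is no ∂_3, so H_2 ≅ Z.

As a check, the Euler characteristic is 5 − 9 + 6 = 2, which agrees with 1 − 0 + 1 = 2.
(K is a triangulation of the 2-sphere S^2.)

H_0 ≅ Z,  H_1 = 0,  H_2 ≅ Z.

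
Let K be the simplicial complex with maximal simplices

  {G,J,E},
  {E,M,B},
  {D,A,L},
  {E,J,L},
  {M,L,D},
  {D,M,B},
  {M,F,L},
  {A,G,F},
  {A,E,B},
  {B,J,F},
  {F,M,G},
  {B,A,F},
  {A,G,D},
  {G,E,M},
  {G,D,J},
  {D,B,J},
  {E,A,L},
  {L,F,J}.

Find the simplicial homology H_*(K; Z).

H_0 = Z,  H_1 = Z^2,  H_2 = Z.

Order the vertices as A < B < D < E < F < G < J < L < M. Listing each simplex with vertices in this order, K has dimension 2 with simplices:

  0-simplices (9): A, B, D, E, F, G, J, L, M
  1-simplices (27): AB, AD, AE, AF, AG, AL, BD, BE, BF, BJ, BM, DG, DJ, DL, DM, EG, EJ, EL, EM, FG, FJ, FL, FM, GJ, GM, JL, LM
  2-simplices (18): ABE, ABF, ADG, ADL, AEL, AFG, BDJ, BDM, BEM, BFJ, DGJ, DLM, EGJ, EGM, EJL, FGM, FJL, FLM

giving chain groups C_0 ≅ Z^9, C_1 ≅ Z^27, C_2 ≅ Z^18.

Boundary ∂_1: C_1 → C_0 maps an edge to its endpoints' difference, ∂[p,q] = q − p.
The resulting 9×27 matrix has rank 8, and its Smith normal form has invariant factors (1,1,1,1,1,1,1,1).

The boundary map ∂_2: C_2 → C_1 acts by ∂[p,q,r] = [q,r] − [p,r] + [p,q]. For instance
  ∂BFJ = FJ − BJ + BF,
  ∂FGM = GM − FM + FG.
The resulting 27×18 matrix has rank 17, and its Smith normal form has invariant factors (1,1,1,1,1,1,1,1,1,1,1,1,1,1,1,1,1).

Reading off H_k = ker ∂_k / im ∂_{k+1}:

  H_0: rank C_0 − rank ∂_1 = 9 − 8 = 1, and the invariant factors of ∂_1 are all 1, so H_0 ≅ Z.
  H_1: rank ker ∂_1 − rank ∂_2 = (27 − 8) − 17 = 2, and the invariant factors of ∂_2 are all 1, so H_1 ≅ Z^2.
  H_2: rank ker ∂_2 − rank ∂_3 = (18 − 17) − 0 = 1, and there is no ∂_3, so H_2 ≅ Z.

As a check, the Euler characteristic is 9 − 27 + 18 = 0, which agrees with 1 − 2 + 1 = 0.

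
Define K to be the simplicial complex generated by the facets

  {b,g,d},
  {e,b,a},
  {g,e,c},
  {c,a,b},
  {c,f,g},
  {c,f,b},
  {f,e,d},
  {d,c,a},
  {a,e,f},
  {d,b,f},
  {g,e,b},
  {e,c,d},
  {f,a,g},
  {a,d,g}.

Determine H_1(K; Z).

Order the vertices as a < b < c < d < e < f < g. Listing each simplex with vertices in this order, K has dimension 2 with simplices:

  0-simplices (7): a, b, c, d, e, f, g
  1-simplices (21): ab, ac, ad, ae, af, ag, bc, bd, be, bf, bg, cd, ce, cf, cg, de, df, dg, ef, eg, fg
  2-simplices (14): abc, abe, acd, adg, aef, afg, bcf, bdf, bdg, beg, cde, ceg, cfg, def

Hence C_0 ≅ Z^7, C_1 ≅ Z^21, C_2 ≅ Z^14.

The boundary map ∂_1: C_1 → C_0 sends each edge [p,q] (with p < q) to q − p. For instance
  ∂eg = g − e.
As a 7×21 matrix over Z this has rank 6, with invariant factors (1,1,1,1,1,1).

∂_2: C_2 → C_1 maps a triangle to the signed sum of its edges. For instance
  ∂acd = cd − ad + ac,
  ∂adg = dg − ag + ad.
As a 21×14 matrix over Z this has rank 13, with invariant factors (1,1,1,1,1,1,1,1,1,1,1,1,1).

From H_k ≅ ker(∂_k) / im(∂_{k+1}) we obtain:

  H_1: rank ker ∂_1 − rank ∂_2 = (21 − 6) − 13 = 2, and the invariant factors of ∂_2 are all 1, so H_1 = Z^2.

H_1 = Z^2.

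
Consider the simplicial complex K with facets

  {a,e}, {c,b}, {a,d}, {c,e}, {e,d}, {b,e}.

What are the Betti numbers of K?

b_0 = 1, b_1 = 2.

Order the vertices as a < b < c < d < e. Listing each simplex with vertices in this order, K has dimension 1 with simplices:

  0-simplices (5): a, b, c, d, e
  1-simplices (6): ad, ae, bc, be, ce, de

so the chain groups are C_0 ≅ Z^5, C_1 ≅ Z^6.

Boundary ∂_1: C_1 → C_0 maps an edge to its endpoints' difference, ∂[p,q] = q − p.
As a 5×6 matrix over Z this has rank 4, with invariant factors (1,1,1,1).

Reading off H_k = ker ∂_k / im ∂_{k+1}:

  H_0: rank C_0 − rank ∂_1 = 5 − 4 = 1, and the invariant factors of ∂_1 are all 1, so H_0 ≅ Z.
  H_1: rank ker ∂_1 − rank ∂_2 = (6 − 4) − 0 = 2, and there is no ∂_2, so H_1 ≅ Z^2.

Hence the Betti numbers are b_0 = 1, b_1 = 2.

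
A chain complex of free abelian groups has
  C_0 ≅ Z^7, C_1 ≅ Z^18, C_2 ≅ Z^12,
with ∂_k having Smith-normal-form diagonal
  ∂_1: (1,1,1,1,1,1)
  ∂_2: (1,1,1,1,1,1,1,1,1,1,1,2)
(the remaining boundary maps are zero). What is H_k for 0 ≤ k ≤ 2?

H_0 ≅ Z,  H_1 ≅ Z/2Z,  H_2 = 0.

H_0: b_0 = 7 − 0 − 6 = 1; torsion from ∂_1 factors > 1: none. So H_0 ≅ Z.
H_1: b_1 = 18 − 6 − 12 = 0; torsion from ∂_2 factors > 1: [2]. So H_1 ≅ Z/2Z.
H_2: b_2 = 12 − 12 − 0 = 0; torsion from ∂_3 factors > 1: none. So H_2 ≅ 0.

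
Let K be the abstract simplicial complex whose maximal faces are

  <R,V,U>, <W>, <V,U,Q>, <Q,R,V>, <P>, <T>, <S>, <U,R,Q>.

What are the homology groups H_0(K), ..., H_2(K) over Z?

K has 8 vertices, 6 edges, 4 triangles.
rank ∂_0 = 0, rank ∂_1 = 3 ⇒ b_0 = 8 − 0 − 3 = 5; all invariant factors of ∂_1 are 1 so no torsion. So H_0 ≅ Z^5.
rank ∂_1 = 3, rank ∂_2 = 3 ⇒ b_1 = 6 − 3 − 3 = 0; all invariant factors of ∂_2 are 1 so no torsion. So H_1 ≅ 0.
rank ∂_2 = 3, rank ∂_3 = 0 ⇒ b_2 = 4 − 3 − 0 = 1. So H_2 ≅ Z.

H_0 ≅ Z^5,  H_1 = 0,  H_2 ≅ Z.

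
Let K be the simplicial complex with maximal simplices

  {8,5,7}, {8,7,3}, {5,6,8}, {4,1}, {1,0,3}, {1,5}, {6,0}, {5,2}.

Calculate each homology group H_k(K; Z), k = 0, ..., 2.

Fix the vertex order 0 < 1 < 2 < 3 < 4 < 5 < 6 < 7 < 8 and write every simplex with vertices in increasing order. Then dim K = 2 and the simplices of K are:

  0-simplices (9): [0], [1], [2], [3], [4], [5], [6], [7], [8]
  1-simplices (14): [0,1], [0,3], [0,6], [1,3], [1,4], [1,5], [2,5], [3,7], [3,8], [5,6], [5,7], [5,8], [6,8], [7,8]
  2-simplices (4): [0,1,3], [3,7,8], [5,6,8], [5,7,8]

so the chain groups are C_0 ≅ Z^9, C_1 ≅ Z^14, C_2 ≅ Z^4.

∂_1: C_1 → C_0 sends each edge [p,q] (with p < q) to q − p.
This gives a 9×14 integer matrix of rank 8; reducing to Smith normal form yields diagonal entries (1,1,1,1,1,1,1,1).

Boundary ∂_2: C_2 → C_1 acts by ∂[p,q,r] = [q,r] − [p,r] + [p,q]. For instance
  ∂[3,7,8] = [7,8] − [3,8] + [3,7],
  ∂[5,7,8] = [7,8] − [5,8] + [5,7].
As a 14×4 matrix over Z this has rank 4, with invariant factors (1,1,1,1).

Now H_k = ker ∂_k / im ∂_{k+1}, so:

  H_0: rank C_0 − rank ∂_1 = 9 − 8 = 1, and the invariant factors of ∂_1 are all 1, so H_0 ≅ Z.
  H_1: rank ker ∂_1 − rank ∂_2 = (14 − 8) − 4 = 2, and the invariant factors of ∂_2 are all 1, so H_1 ≅ Z^2.
  H_2: rank ker ∂_2 − rank ∂_3 = (4 − 4) − 0 = 0, and there is no ∂_3, so H_2 ≅ 0.

H_0 = Z,  H_1 = Z^2,  H_2 = 0.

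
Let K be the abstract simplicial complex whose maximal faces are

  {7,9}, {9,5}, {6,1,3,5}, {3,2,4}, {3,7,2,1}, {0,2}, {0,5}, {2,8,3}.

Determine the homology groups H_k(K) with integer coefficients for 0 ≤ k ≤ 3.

H_0 = Z,  H_1 = Z^2,  H_2 = 0,  H_3 = 0.

Order the vertices as 0 < 1 < 2 < 3 < 4 < 5 < 6 < 7 < 8 < 9. Listing each simplex with vertices in this order, K has dimension 3 with simplices:

  0-simplices (10): [0], [1], [2], [3], [4], [5], [6], [7], [8], [9]
  1-simplices (19): [0,2], [0,5], [1,2], [1,3], [1,5], [1,6], [1,7], [2,3], [2,4], [2,7], [2,8], [3,4], [3,5], [3,6], [3,7], [3,8], [5,6], [5,9], [7,9]
  2-simplices (10): [1,2,3], [1,2,7], [1,3,5], [1,3,6], [1,3,7], [1,5,6], [2,3,4], [2,3,7], [2,3,8], [3,5,6]
  3-simplices (2): [1,2,3,7], [1,3,5,6]

so the chain groups are C_0 ≅ Z^10, C_1 ≅ Z^19, C_2 ≅ Z^10, C_3 ≅ Z^2.

The boundary map ∂_1: C_1 → C_0 sends each edge [p,q] (with p < q) to q − p.
This gives a 10×19 integer matrix of rank 9; reducing to Smith normal form yields diagonal entries (1,1,1,1,1,1,1,1,1).

∂_2: C_2 → C_1 maps a triangle to the signed sum of its edges. For instance
  ∂[1,2,3] = [2,3] − [1,3] + [1,2],
  ∂[1,3,5] = [3,5] − [1,5] + [1,3].
The 19×10 boundary matrix has rank 8 and Smith normal form diag(1,1,1,1,1,1,1,1).

Boundary ∂_3: C_3 → C_2 sends each 3-simplex σ to the alternating sum Σ_i (−1)^i (σ with its i-th vertex removed). For instance
  ∂[1,3,5,6] = [3,5,6] − [1,5,6] + [1,3,6] − [1,3,5],
  ∂[1,2,3,7] = [2,3,7] − [1,3,7] + [1,2,7] − [1,2,3].
The resulting 10×2 matrix has rank 2, and its Smith normal form has invariant factors (1,1).

Computing H_k = (kernel of ∂_k) / (image of ∂_{k+1}):

  H_0: rank C_0 − rank ∂_1 = 10 − 9 = 1, and the invariant factors of ∂_1 are all 1, so H_0 ≅ Z.
  H_1: rank ker ∂_1 − rank ∂_2 = (19 − 9) − 8 = 2, and the invariant factors of ∂_2 are all 1, so H_1 ≅ Z^2.
  H_2: rank ker ∂_2 − rank ∂_3 = (10 − 8) − 2 = 0, and the invariant factors of ∂_3 are all 1, so H_2 ≅ 0.
  H_3: rank ker ∂_3 − rank ∂_4 = (2 − 2) − 0 = 0, and there is no ∂_4, so H_3 ≅ 0.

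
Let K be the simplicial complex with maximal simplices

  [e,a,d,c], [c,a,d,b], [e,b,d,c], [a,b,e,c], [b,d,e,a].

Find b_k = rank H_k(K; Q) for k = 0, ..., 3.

b_0 = 1, b_1 = 0, b_2 = 0, b_3 = 1.

We work with the vertex ordering a < b < c < d < e. The simplices of K, each written with vertices in increasing order, are:

  0-simplices (5): a, b, c, d, e
  1-simplices (10): ab, ac, ad, ae, bc, bd, be, cd, ce, de
  2-simplices (10): abc, abd, abe, acd, ace, ade, bcd, bce, bde, cde
  3-simplices (5): abcd, abce, abde, acde, bcde

giving chain groups C_0 ≅ Z^5, C_1 ≅ Z^10, C_2 ≅ Z^10, C_3 ≅ Z^5.

Boundary ∂_1: C_1 → C_0 sends each edge [p,q] (with p < q) to q − p.
The resulting 5×10 matrix has rank 4, and its Smith normal form has invariant factors (1,1,1,1).

Boundary ∂_2: C_2 → C_1 maps a triangle to the signed sum of its edges. For instance
  ∂ade = de − ae + ad,
  ∂cde = de − ce + cd.
This gives a 10×10 integer matrix of rank 6; reducing to Smith normal form yields diagonal entries (1,1,1,1,1,1).

∂_3: C_3 → C_2 sends each 3-simplex σ to the alternating sum Σ_i (−1)^i (σ with its i-th vertex removed). For instance
  ∂bcde = cde − bde + bce − bcd,
  ∂abcd = bcd − acd + abd − abc.
As a 10×5 matrix over Z this has rank 4, with invariant factors (1,1,1,1).

From H_k ≅ ker(∂_k) / im(∂_{k+1}) we obtain:

  H_0: rank C_0 − rank ∂_1 = 5 − 4 = 1, and the invariant factors of ∂_1 are all 1, so H_0 ≅ Z.
  H_1: rank ker ∂_1 − rank ∂_2 = (10 − 4) − 6 = 0, and the invariant factors of ∂_2 are all 1, so H_1 ≅ 0.
  H_2: rank ker ∂_2 − rank ∂_3 = (10 − 6) − 4 = 0, and the invariant factors of ∂_3 are all 1, so H_2 ≅ 0.
  H_3: rank ker ∂_3 − rank ∂_4 = (5 − 4) − 0 = 1, and there is no ∂_4, so H_3 ≅ Z.

(K is a triangulation of the 3-sphere S^3.)

Hence the Betti numbers are b_0 = 1, b_1 = 0, b_2 = 0, b_3 = 1.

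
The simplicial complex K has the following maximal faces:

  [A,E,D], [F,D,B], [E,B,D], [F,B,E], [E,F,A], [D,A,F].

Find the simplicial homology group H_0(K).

H_0 ≅ Z.

We work with the vertex ordering A < B < D < E < F. The simplices of K, each written with vertices in increasing order, are:

  0-simplices (5): A, B, D, E, F
  1-simplices (9): AD, AE, AF, BD, BE, BF, DE, DF, EF
  2-simplices (6): ADE, ADF, AEF, BDE, BDF, BEF

Hence C_0 ≅ Z^5, C_1 ≅ Z^9, C_2 ≅ Z^6.

Boundary ∂_1: C_1 → C_0 sends each edge [p,q] (with p < q) to q − p.
The 5×9 boundary matrix has rank 4 and Smith normal form diag(1,1,1,1).

The boundary map ∂_2: C_2 → C_1 sends each 2-simplex [p,q,r] to [q,r] − [p,r] + [p,q]. For instance
  ∂AEF = EF − AF + AE,
  ∂BEF = EF − BF + BE.
The 9×6 boundary matrix has rank 5 and Smith normal form diag(1,1,1,1,1).

Reading off H_k = ker ∂_k / im ∂_{k+1}:

  H_0: rank C_0 − rank ∂_1 = 5 − 4 = 1, and the invariant factors of ∂_1 are all 1, so H_0 = Z.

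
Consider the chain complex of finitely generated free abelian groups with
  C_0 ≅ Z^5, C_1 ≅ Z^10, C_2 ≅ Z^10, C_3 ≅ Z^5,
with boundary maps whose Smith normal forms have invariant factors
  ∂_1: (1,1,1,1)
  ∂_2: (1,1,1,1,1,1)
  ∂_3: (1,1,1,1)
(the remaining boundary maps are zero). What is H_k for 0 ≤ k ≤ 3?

H_0: b_0 = 5 − 0 − 4 = 1; torsion from ∂_1 factors > 1: none. So H_0 ≅ Z.
H_1: b_1 = 10 − 4 − 6 = 0; torsion from ∂_2 factors > 1: none. So H_1 ≅ 0.
H_2: b_2 = 10 − 6 − 4 = 0; torsion from ∂_3 factors > 1: none. So H_2 ≅ 0.
H_3: b_3 = 5 − 4 − 0 = 1; torsion from ∂_4 factors > 1: none. So H_3 ≅ Z.

H_0 ≅ Z,  H_1 = 0,  H_2 = 0,  H_3 ≅ Z.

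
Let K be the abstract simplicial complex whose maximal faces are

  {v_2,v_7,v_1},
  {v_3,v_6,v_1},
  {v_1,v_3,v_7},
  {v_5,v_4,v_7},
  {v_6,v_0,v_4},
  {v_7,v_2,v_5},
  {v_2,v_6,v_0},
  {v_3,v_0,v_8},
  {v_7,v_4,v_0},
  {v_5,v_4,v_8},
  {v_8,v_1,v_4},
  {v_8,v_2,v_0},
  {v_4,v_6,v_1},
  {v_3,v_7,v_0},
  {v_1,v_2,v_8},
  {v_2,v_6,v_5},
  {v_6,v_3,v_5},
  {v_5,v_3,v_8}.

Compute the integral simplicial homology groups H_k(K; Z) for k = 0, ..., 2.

Order the vertices as v_0 < v_1 < v_2 < v_3 < v_4 < v_5 < v_6 < v_7 < v_8. Listing each simplex with vertices in this order, K has dimension 2 with simplices:

  0-simplices (9): [v_0], [v_1], [v_2], [v_3], [v_4], [v_5], [v_6], [v_7], [v_8]
  1-simplices (27): (27 of them)
  2-simplices (18): (18 of them)

Hence C_0 ≅ Z^9, C_1 ≅ Z^27, C_2 ≅ Z^18.

The boundary map ∂_1: C_1 → C_0 sends each edge [p,q] (with p < q) to q − p. For instance
  ∂[v_1,v_7] = [v_7] − [v_1].
This gives a 9×27 integer matrix of rank 8; reducing to Smith normal form yields diagonal entries (1,1,1,1,1,1,1,1).

∂_2: C_2 → C_1 sends each 2-simplex [p,q,r] to [q,r] − [p,r] + [p,q]. For instance
  ∂[v_0,v_4,v_7] = [v_4,v_7] − [v_0,v_7] + [v_0,v_4],
  ∂[v_1,v_2,v_7] = [v_2,v_7] − [v_1,v_7] + [v_1,v_2].
The resulting 27×18 matrix has rank 17, and its Smith normal form has invariant factors (1,1,1,1,1,1,1,1,1,1,1,1,1,1,1,1,1).

Computing H_k = (kernel of ∂_k) / (image of ∂_{k+1}):

  H_0: rank C_0 − rank ∂_1 = 9 − 8 = 1, and the invariant factors of ∂_1 are all 1, so H_0 = Z.
  H_1: rank ker ∂_1 − rank ∂_2 = (27 − 8) − 17 = 2, and the invariant factors of ∂_2 are all 1, so H_1 = Z^2.
  H_2: rank ker ∂_2 − rank ∂_3 = (18 − 17) − 0 = 1, and there is no ∂_3, so H_2 = Z.

As a check, the Euler characteristic is 9 − 27 + 18 = 0, which agrees with 1 − 2 + 1 = 0.

H_0 ≅ Z,  H_1 ≅ Z^2,  H_2 ≅ Z.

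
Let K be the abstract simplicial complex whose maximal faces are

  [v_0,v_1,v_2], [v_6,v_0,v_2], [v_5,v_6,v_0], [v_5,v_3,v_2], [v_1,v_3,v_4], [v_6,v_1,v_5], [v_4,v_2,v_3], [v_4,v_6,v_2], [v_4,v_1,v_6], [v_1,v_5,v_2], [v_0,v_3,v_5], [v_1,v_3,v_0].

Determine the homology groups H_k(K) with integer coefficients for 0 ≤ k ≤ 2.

Fix the vertex order v_0 < v_1 < v_2 < v_3 < v_4 < v_5 < v_6 and write every simplex with vertices in increasing order. Then dim K = 2 and the simplices of K are:

  0-simplices (7): [v_0], [v_1], [v_2], [v_3], [v_4], [v_5], [v_6]
  1-simplices (18): (18 of them)
  2-simplices (12): (12 of them)

giving chain groups C_0 ≅ Z^7, C_1 ≅ Z^18, C_2 ≅ Z^12.

Boundary ∂_1: C_1 → C_0 is given by ∂[p,q] = [q] − [p]. For instance
  ∂[v_1,v_3] = [v_3] − [v_1].
As a 7×18 matrix over Z this has rank 6, with invariant factors (1,1,1,1,1,1).

∂_2: C_2 → C_1 acts by ∂[p,q,r] = [q,r] − [p,r] + [p,q]. For instance
  ∂[v_1,v_4,v_6] = [v_4,v_6] − [v_1,v_6] + [v_1,v_4],
  ∂[v_0,v_3,v_5] = [v_3,v_5] − [v_0,v_5] + [v_0,v_3].
As a 18×12 matrix over Z this has rank 12, with invariant factors (1,1,1,1,1,1,1,1,1,1,1,2).

Now H_k = ker ∂_k / im ∂_{k+1}, so:

  H_0: rank C_0 − rank ∂_1 = 7 − 6 = 1, and the invariant factors of ∂_1 are all 1, so H_0 ≅ Z.
  H_1: rank ker ∂_1 − rank ∂_2 = (18 − 6) − 12 = 0, and ∂_2 has invariant factor 2 > 1, so H_1 ≅ Z/2.
  H_2: rank ker ∂_2 − rank ∂_3 = (12 − 12) − 0 = 0, and there is no ∂_3, so H_2 ≅ 0.

(K is a triangulation of the real projective plane RP^2.)

H_0 ≅ Z,  H_1 ≅ Z/2,  H_2 = 0.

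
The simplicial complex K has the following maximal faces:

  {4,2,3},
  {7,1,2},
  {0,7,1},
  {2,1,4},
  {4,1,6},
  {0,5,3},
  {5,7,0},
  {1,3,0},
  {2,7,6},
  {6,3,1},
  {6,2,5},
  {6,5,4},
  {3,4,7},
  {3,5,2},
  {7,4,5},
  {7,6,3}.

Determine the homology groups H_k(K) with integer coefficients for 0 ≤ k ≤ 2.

Fix the vertex order 0 < 1 < 2 < 3 < 4 < 5 < 6 < 7 and write every simplex with vertices in increasing order. Then dim K = 2 and the simplices of K are:

  0-simplices (8): [0], [1], [2], [3], [4], [5], [6], [7]
  1-simplices (24): (24 of them)
  2-simplices (16): [0,1,3], [0,1,7], [0,3,5], [0,5,7], [1,2,4], [1,2,7], [1,3,6], [1,4,6], [2,3,4], [2,3,5], [2,5,6], [2,6,7], [3,4,7], [3,6,7], [4,5,6], [4,5,7]

so the chain groups are C_0 ≅ Z^8, C_1 ≅ Z^24, C_2 ≅ Z^16.

Boundary ∂_1: C_1 → C_0 maps an edge to its endpoints' difference, ∂[p,q] = q − p. For instance
  ∂[6,7] = [7] − [6].
This gives a 8×24 integer matrix of rank 7; reducing to Smith normal form yields diagonal entries (1,1,1,1,1,1,1).

Boundary ∂_2: C_2 → C_1 maps a triangle to the signed sum of its edges. For instance
  ∂[0,3,5] = [3,5] − [0,5] + [0,3],
  ∂[0,5,7] = [5,7] − [0,7] + [0,5].
This gives a 24×16 integer matrix of rank 15; reducing to Smith normal form yields diagonal entries (1,1,1,1,1,1,1,1,1,1,1,1,1,1,1).

Computing H_k = (kernel of ∂_k) / (image of ∂_{k+1}):

  H_0: rank C_0 − rank ∂_1 = 8 − 7 = 1, and the invariant factors of ∂_1 are all 1, so H_0 = Z.
  H_1: rank ker ∂_1 − rank ∂_2 = (24 − 7) − 15 = 2, and the invariant factors of ∂_2 are all 1, so H_1 = Z^2.
  H_2: rank ker ∂_2 − rank ∂_3 = (16 − 15) − 0 = 1, and there is no ∂_3, so H_2 = Z.

As a check, the Euler characteristic is 8 − 24 + 16 = 0, which agrees with 1 − 2 + 1 = 0.

H_0 = Z,  H_1 = Z^2,  H_2 = Z.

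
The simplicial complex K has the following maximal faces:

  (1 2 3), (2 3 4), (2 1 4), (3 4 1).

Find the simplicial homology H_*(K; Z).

H_0 ≅ Z,  H_1 = 0,  H_2 ≅ Z.

Take the total order 1 < 2 < 3 < 4 on the vertex set. Then K (dimension 2) consists of the simplices:

  0-simplices (4): [1], [2], [3], [4]
  1-simplices (6): [1,2], [1,3], [1,4], [2,3], [2,4], [3,4]
  2-simplices (4): [1,2,3], [1,2,4], [1,3,4], [2,3,4]

giving chain groups C_0 ≅ Z^4, C_1 ≅ Z^6, C_2 ≅ Z^4.

∂_1: C_1 → C_0 sends each edge [p,q] (with p < q) to q − p. For instance
  ∂[1,2] = [2] − [1].
The resulting 4×6 matrix has rank 3, and its Smith normal form has invariant factors (1,1,1).

Boundary ∂_2: C_2 → C_1 sends each 2-simplex [p,q,r] to [q,r] − [p,r] + [p,q]. For instance
  ∂[1,2,4] = [2,4] − [1,4] + [1,2],
  ∂[1,3,4] = [3,4] − [1,4] + [1,3].
The 6×4 boundary matrix has rank 3 and Smith normal form diag(1,1,1).

Computing H_k = (kernel of ∂_k) / (image of ∂_{k+1}):

  H_0: rank C_0 − rank ∂_1 = 4 − 3 = 1, and the invariant factors of ∂_1 are all 1, so H_0 = Z.
  H_1: rank ker ∂_1 − rank ∂_2 = (6 − 3) − 3 = 0, and the invariant factors of ∂_2 are all 1, so H_1 = 0.
  H_2: rank ker ∂_2 − rank ∂_3 = (4 − 3) − 0 = 1, and there is no ∂_3, so H_2 = Z.

As a check, the Euler characteristic is 4 − 6 + 4 = 2, which agrees with 1 − 0 + 1 = 2.
(K is a triangulation of the 2-sphere S^2.)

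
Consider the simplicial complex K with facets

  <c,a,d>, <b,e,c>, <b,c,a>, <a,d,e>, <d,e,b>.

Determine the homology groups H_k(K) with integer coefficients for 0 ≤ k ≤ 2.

Order the vertices as a < b < c < d < e. Listing each simplex with vertices in this order, K has dimension 2 with simplices:

  0-simplices (5): a, b, c, d, e
  1-simplices (10): ab, ac, ad, ae, bc, bd, be, cd, ce, de
  2-simplices (5): abc, acd, ade, bce, bde

so the chain groups are C_0 ≅ Z^5, C_1 ≅ Z^10, C_2 ≅ Z^5.

∂_1: C_1 → C_0 maps an edge to its endpoints' difference, ∂[p,q] = q − p. For instance
  ∂be = e − b.
The resulting 5×10 matrix has rank 4, and its Smith normal form has invariant factors (1,1,1,1).

∂_2: C_2 → C_1 maps a triangle to the signed sum of its edges. For instance
  ∂abc = bc − ac + ab,
  ∂ade = de − ae + ad.
This gives a 10×5 integer matrix of rank 5; reducing to Smith normal form yields diagonal entries (1,1,1,1,1).

Reading off H_k = ker ∂_k / im ∂_{k+1}:

  H_0: rank C_0 − rank ∂_1 = 5 − 4 = 1, and the invariant factors of ∂_1 are all 1, so H_0 ≅ Z.
  H_1: rank ker ∂_1 − rank ∂_2 = (10 − 4) − 5 = 1, and the invariant factors of ∂_2 are all 1, so H_1 ≅ Z.
  H_2: rank ker ∂_2 − rank ∂_3 = (5 − 5) − 0 = 0, and there is no ∂_3, so H_2 ≅ 0.

As a check, the Euler characteristic is 5 − 10 + 5 = 0, which agrees with 1 − 1 + 0 = 0.

H_0 = Z,  H_1 = Z,  H_2 = 0.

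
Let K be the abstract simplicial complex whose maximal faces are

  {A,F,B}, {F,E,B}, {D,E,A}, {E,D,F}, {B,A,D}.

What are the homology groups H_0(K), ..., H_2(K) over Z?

We work with the vertex ordering A < B < D < E < F. The simplices of K, each written with vertices in increasing order, are:

  0-simplices (5): A, B, D, E, F
  1-simplices (10): AB, AD, AE, AF, BD, BE, BF, DE, DF, EF
  2-simplices (5): ABD, ABF, ADE, BEF, DEF

so the chain groups are C_0 ≅ Z^5, C_1 ≅ Z^10, C_2 ≅ Z^5.

Boundary ∂_1: C_1 → C_0 maps an edge to its endpoints' difference, ∂[p,q] = q − p.
The resulting 5×10 matrix has rank 4, and its Smith normal form has invariant factors (1,1,1,1).

The boundary map ∂_2: C_2 → C_1 acts by ∂[p,q,r] = [q,r] − [p,r] + [p,q]. For instance
  ∂ADE = DE − AE + AD,
  ∂DEF = EF − DF + DE.
This gives a 10×5 integer matrix of rank 5; reducing to Smith normal form yields diagonal entries (1,1,1,1,1).

Now H_k = ker ∂_k / im ∂_{k+1}, so:

  H_0: rank C_0 − rank ∂_1 = 5 − 4 = 1, and the invariant factors of ∂_1 are all 1, so H_0 = Z.
  H_1: rank ker ∂_1 − rank ∂_2 = (10 − 4) − 5 = 1, and the invariant factors of ∂_2 are all 1, so H_1 = Z.
  H_2: rank ker ∂_2 − rank ∂_3 = (5 − 5) − 0 = 0, and there is no ∂_3, so H_2 = 0.

As a check, the Euler characteristic is 5 − 10 + 5 = 0, which agrees with 1 − 1 + 0 = 0.

H_0 = Z,  H_1 = Z,  H_2 = 0.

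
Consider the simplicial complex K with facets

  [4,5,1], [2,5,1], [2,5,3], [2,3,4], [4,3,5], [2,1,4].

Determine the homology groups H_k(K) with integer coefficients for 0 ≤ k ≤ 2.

K has 5 vertices, 9 edges, 6 triangles.
rank ∂_0 = 0, rank ∂_1 = 4 ⇒ b_0 = 5 − 0 − 4 = 1; all invariant factors of ∂_1 are 1 so no torsion. So H_0 = Z.
rank ∂_1 = 4, rank ∂_2 = 5 ⇒ b_1 = 9 − 4 − 5 = 0; all invariant factors of ∂_2 are 1 so no torsion. So H_1 = 0.
rank ∂_2 = 5, rank ∂_3 = 0 ⇒ b_2 = 6 − 5 − 0 = 1. So H_2 = Z.

H_0 ≅ Z,  H_1 = 0,  H_2 ≅ Z.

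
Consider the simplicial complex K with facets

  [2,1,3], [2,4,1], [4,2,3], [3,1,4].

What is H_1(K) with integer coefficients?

We work with the vertex ordering 1 < 2 < 3 < 4. The simplices of K, each written with vertices in increasing order, are:

  0-simplices (4): [1], [2], [3], [4]
  1-simplices (6): [1,2], [1,3], [1,4], [2,3], [2,4], [3,4]
  2-simplices (4): [1,2,3], [1,2,4], [1,3,4], [2,3,4]

giving chain groups C_0 ≅ Z^4, C_1 ≅ Z^6, C_2 ≅ Z^4.

The boundary map ∂_1: C_1 → C_0 sends each edge [p,q] (with p < q) to q − p. For instance
  ∂[2,3] = [3] − [2].
The 4×6 boundary matrix has rank 3 and Smith normal form diag(1,1,1).

The boundary map ∂_2: C_2 → C_1 maps a triangle to the signed sum of its edges. For instance
  ∂[1,2,3] = [2,3] − [1,3] + [1,2],
  ∂[1,3,4] = [3,4] − [1,4] + [1,3].
As a 6×4 matrix over Z this has rank 3, with invariant factors (1,1,1).

From H_k ≅ ker(∂_k) / im(∂_{k+1}) we obtain:

  H_1: rank ker ∂_1 − rank ∂_2 = (6 − 3) − 3 = 0, and the invariant factors of ∂_2 are all 1, so H_1 = 0.

H_1 = 0.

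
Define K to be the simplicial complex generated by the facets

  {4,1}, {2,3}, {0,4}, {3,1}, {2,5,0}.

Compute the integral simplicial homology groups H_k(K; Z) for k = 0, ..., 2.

Fix the vertex order 0 < 1 < 2 < 3 < 4 < 5 and write every simplex with vertices in increasing order. Then dim K = 2 and the simplices of K are:

  0-simplices (6): [0], [1], [2], [3], [4], [5]
  1-simplices (7): [0,2], [0,4], [0,5], [1,3], [1,4], [2,3], [2,5]
  2-simplices (1): [0,2,5]

Hence C_0 ≅ Z^6, C_1 ≅ Z^7, C_2 ≅ Z^1.

The boundary map ∂_1: C_1 → C_0 sends each edge [p,q] (with p < q) to q − p. For instance
  ∂[0,5] = [5] − [0].
As a 6×7 matrix over Z this has rank 5, with invariant factors (1,1,1,1,1).

∂_2: C_2 → C_1 acts by ∂[p,q,r] = [q,r] − [p,r] + [p,q]. For instance
  ∂[0,2,5] = [2,5] − [0,5] + [0,2].
The resulting 7×1 matrix has rank 1, and its Smith normal form has invariant factors (1).

Computing H_k = (kernel of ∂_k) / (image of ∂_{k+1}):

  H_0: rank C_0 − rank ∂_1 = 6 − 5 = 1, and the invariant factors of ∂_1 are all 1, so H_0 ≅ Z.
  H_1: rank ker ∂_1 − rank ∂_2 = (7 − 5) − 1 = 1, and the invariant factors of ∂_2 are all 1, so H_1 ≅ Z.
  H_2: rank ker ∂_2 − rank ∂_3 = (1 − 1) − 0 = 0, and there is no ∂_3, so H_2 ≅ 0.

H_0 ≅ Z,  H_1 ≅ Z,  H_2 = 0.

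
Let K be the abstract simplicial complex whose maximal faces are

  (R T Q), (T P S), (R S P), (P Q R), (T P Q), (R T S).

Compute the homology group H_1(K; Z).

H_1 ≅ 0.

K has 5 vertices, 9 edges, 6 triangles.
rank ∂_1 = 4, rank ∂_2 = 5 ⇒ b_1 = 9 − 4 − 5 = 0; all invariant factors of ∂_2 are 1 so no torsion. So H_1 = 0.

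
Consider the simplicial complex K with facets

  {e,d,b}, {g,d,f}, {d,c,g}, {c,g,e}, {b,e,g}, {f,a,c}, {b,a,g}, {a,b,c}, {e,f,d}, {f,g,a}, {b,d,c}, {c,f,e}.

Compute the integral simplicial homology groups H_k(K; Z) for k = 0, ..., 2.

H_0 ≅ Z,  H_1 ≅ Z/2,  H_2 = 0.

Take the total order a < b < c < d < e < f < g on the vertex set. Then K (dimension 2) consists of the simplices:

  0-simplices (7): a, b, c, d, e, f, g
  1-simplices (18): ab, ac, af, ag, bc, bd, be, bg, cd, ce, cf, cg, de, df, dg, ef, eg, fg
  2-simplices (12): abc, abg, acf, afg, bcd, bde, beg, cdg, cef, ceg, def, dfg

so the chain groups are C_0 ≅ Z^7, C_1 ≅ Z^18, C_2 ≅ Z^12.

The boundary map ∂_1: C_1 → C_0 maps an edge to its endpoints' difference, ∂[p,q] = q − p. For instance
  ∂ce = e − c.
The resulting 7×18 matrix has rank 6, and its Smith normal form has invariant factors (1,1,1,1,1,1).

∂_2: C_2 → C_1 maps a triangle to the signed sum of its edges. For instance
  ∂acf = cf − af + ac,
  ∂cef = ef − cf + ce.
The resulting 18×12 matrix has rank 12, and its Smith normal form has invariant factors (1,1,1,1,1,1,1,1,1,1,1,2).

Now H_k = ker ∂_k / im ∂_{k+1}, so:

  H_0: rank C_0 − rank ∂_1 = 7 − 6 = 1, and the invariant factors of ∂_1 are all 1, so H_0 = Z.
  H_1: rank ker ∂_1 − rank ∂_2 = (18 − 6) − 12 = 0, and ∂_2 has invariant factor 2 > 1, so H_1 = Z/2.
  H_2: rank ker ∂_2 − rank ∂_3 = (12 − 12) − 0 = 0, and there is no ∂_3, so H_2 = 0.

(K is a triangulation of the real projective plane RP^2.)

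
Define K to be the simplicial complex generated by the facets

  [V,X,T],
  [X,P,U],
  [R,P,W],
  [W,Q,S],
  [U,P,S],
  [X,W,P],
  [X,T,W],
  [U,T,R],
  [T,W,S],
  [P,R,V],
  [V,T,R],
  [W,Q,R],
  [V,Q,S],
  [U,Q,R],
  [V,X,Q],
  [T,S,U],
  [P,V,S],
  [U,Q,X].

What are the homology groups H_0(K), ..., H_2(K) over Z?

We work with the vertex ordering P < Q < R < S < T < U < V < W < X. The simplices of K, each written with vertices in increasing order, are:

  0-simplices (9): P, Q, R, S, T, U, V, W, X
  1-simplices (27): PR, PS, PU, PV, PW, PX, QR, QS, QU, QV, QW, QX, RT, RU, RV, RW, ST, SU, SV, SW, TU, TV, TW, TX, UX, VX, WX
  2-simplices (18): PRV, PRW, PSU, PSV, PUX, PWX, QRU, QRW, QSV, QSW, QUX, QVX, RTU, RTV, STU, STW, TVX, TWX

giving chain groups C_0 ≅ Z^9, C_1 ≅ Z^27, C_2 ≅ Z^18.

∂_1: C_1 → C_0 sends each edge [p,q] (with p < q) to q − p. For instance
  ∂SU = U − S.
This gives a 9×27 integer matrix of rank 8; reducing to Smith normal form yields diagonal entries (1,1,1,1,1,1,1,1).

∂_2: C_2 → C_1 maps a triangle to the signed sum of its edges. For instance
  ∂RTV = TV − RV + RT,
  ∂PSU = SU − PU + PS.
The 27×18 boundary matrix has rank 17 and Smith normal form diag(1,1,1,1,1,1,1,1,1,1,1,1,1,1,1,1,1).

From H_k ≅ ker(∂_k) / im(∂_{k+1}) we obtain:

  H_0: rank C_0 − rank ∂_1 = 9 − 8 = 1, and the invariant factors of ∂_1 are all 1, so H_0 = Z.
  H_1: rank ker ∂_1 − rank ∂_2 = (27 − 8) − 17 = 2, and the invariant factors of ∂_2 are all 1, so H_1 = Z^2.
  H_2: rank ker ∂_2 − rank ∂_3 = (18 − 17) − 0 = 1, and there is no ∂_3, so H_2 = Z.

H_0 = Z,  H_1 = Z^2,  H_2 = Z.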